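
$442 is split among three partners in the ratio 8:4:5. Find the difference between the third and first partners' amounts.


Total parts = 8 + 4 + 5 = 17
Value per part = 442 / 17 = 26
Shares: 8*26=208, 4*26=104, 5*26=130
Third share = 130, first share = 208
Difference = |130 - 208| = 78

78


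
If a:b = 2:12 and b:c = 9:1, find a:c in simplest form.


Given a:b = 2:12 and b:c = 9:1
Make b consistent. Multiply first ratio by 9: a:b = 18:108
Multiply second ratio by 12: b:c = 108:12
Now b = 108 in both, so a:b:c = 18:108:12
Therefore a:c = 18:12
Simplify by GCD: a:c = 3:2

3:2


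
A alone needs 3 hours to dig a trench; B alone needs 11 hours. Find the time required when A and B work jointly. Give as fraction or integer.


Rate of A = 1/3 job per hour
Rate of B = 1/11 job per hour
Combined rate = 1/3 + 1/11
Find common denominator: (11 + 3)/(3*11) = 14/33
Combined rate = 14/33 job per hour
Time together = 1 / (14/33) = 33/14 hours

33/14


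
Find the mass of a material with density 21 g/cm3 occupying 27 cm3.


Using mass = density * volume
Density = 21 g/cm3
Volume = 27 cm3
Mass = 21 * 27
= 567 g

567


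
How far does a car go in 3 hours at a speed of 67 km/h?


Using distance = speed * time
Speed = 67 km/h
Time = 3 hours
Distance = 67 * 3
= 201 km

201


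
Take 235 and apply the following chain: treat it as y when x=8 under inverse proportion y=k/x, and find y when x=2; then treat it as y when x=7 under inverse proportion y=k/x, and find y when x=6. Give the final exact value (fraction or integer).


Start with 235.
Step 1: Inverse prop: k = (235)*8; new y = k/2 = 235*8/2 = 940
Step 2: Inverse prop: k = (940)*7; new y = k/6 = 940*7/6 = 3290/3
Final result = 3290/3

3290/3


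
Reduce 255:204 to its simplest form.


Find GCD(255, 204)
GCD = 51
Divide both by 51: 255/51 = 5, 204/51 = 4
Simplified ratio = 5:4

5:4


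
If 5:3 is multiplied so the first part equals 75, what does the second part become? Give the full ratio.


Original ratio: 5:3
First term target: 75
Scale factor = 75 / 5 = 15
Multiply second term: 3 * 15 = 45
Equivalent ratio = 75:45

75:45


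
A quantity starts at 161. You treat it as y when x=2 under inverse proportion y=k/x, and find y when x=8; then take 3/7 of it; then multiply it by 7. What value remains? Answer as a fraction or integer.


Start with 161.
Step 1: Inverse prop: k = (161)*2; new y = k/8 = 161*2/8 = 161/4
Step 2: Take 3/7: 161/4 * 3/7 = 69/4
Step 3: Multiply by 7: 69/4 * 7 = 483/4
Final result = 483/4

483/4


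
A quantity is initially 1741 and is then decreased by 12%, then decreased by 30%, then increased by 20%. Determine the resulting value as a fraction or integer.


Start: 1741
Step 1: decrease by 12% => multiply by 88/100
  1741 * 88/100 = 38302/25
Step 2: decrease by 30% => multiply by 70/100
  38302/25 * 70/100 = 134057/125
Step 3: increase by 20% => multiply by 120/100
  134057/125 * 120/100 = 804342/625
Final value = 804342/625

804342/625


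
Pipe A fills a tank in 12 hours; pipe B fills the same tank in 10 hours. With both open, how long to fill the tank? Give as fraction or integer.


Rate of A = 1/12 job per hour
Rate of B = 1/10 job per hour
Combined rate = 1/12 + 1/10
Find common denominator: (10 + 12)/(12*10) = 22/120
Combined rate = 11/60 job per hour
Time together = 1 / (11/60) = 60/11 hours

60/11


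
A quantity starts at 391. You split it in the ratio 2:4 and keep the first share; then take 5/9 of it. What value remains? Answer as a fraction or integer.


Start with 391.
Step 1: Split 2:4, first share = 391 * 2/6 = 391/3
Step 2: Take 5/9: 391/3 * 5/9 = 1955/27
Final result = 1955/27

1955/27


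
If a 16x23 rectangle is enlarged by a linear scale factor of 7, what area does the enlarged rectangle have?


Original dimensions: 16 x 23
Enlargement factor = 7
New width = 16 * 7 = 112
New height = 23 * 7 = 161
New area = 112 * 161 = 18032

18032


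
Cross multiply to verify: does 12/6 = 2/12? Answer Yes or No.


Cross multiply to check 12/6 = 2/12
Left cross product: 12 * 12 = 144
Right cross product: 6 * 2 = 12
144 != 12
Not equal, so proportions differ => No

No


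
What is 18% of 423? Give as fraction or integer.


Compute 18% of 423
Convert percentage: 18% = 18/100
Multiply: 423 * 18/100
= 7614/100
= 3807/50

3807/50


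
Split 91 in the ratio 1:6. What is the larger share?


Total parts = 1 + 6 = 7
Value per part = 91 / 7 = 13
First share = 1 * 13 = 13
Second share = 6 * 13 = 78
Larger share = 78

78


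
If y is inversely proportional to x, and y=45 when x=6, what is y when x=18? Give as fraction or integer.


Inverse proportion: y = k/x
Find k: k = 6 * 45 = 270
Compute y at x=18: y = 270/18
y = 15

15


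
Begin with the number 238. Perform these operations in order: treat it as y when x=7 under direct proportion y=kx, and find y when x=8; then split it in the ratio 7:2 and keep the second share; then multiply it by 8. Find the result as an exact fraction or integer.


Start with 238.
Step 1: Direct prop: k = (238)/7; new y = k*8 = 238*8/7 = 272
Step 2: Split 7:2, second share = 272 * 2/9 = 544/9
Step 3: Multiply by 8: 544/9 * 8 = 4352/9
Final result = 4352/9

4352/9


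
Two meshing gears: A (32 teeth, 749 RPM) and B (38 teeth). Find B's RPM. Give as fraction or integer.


Gear ratio: teeth_A * RPM_A = teeth_B * RPM_B
32 * 749 = 38 * RPM_B
23968 = 38 * RPM_B
RPM_B = 23968 / 38
RPM_B = 11984/19

11984/19


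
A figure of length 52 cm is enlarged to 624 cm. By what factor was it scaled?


Original length = 52 cm
Scaled length = 624 cm
Scale factor = 624 / 52
= 12

12


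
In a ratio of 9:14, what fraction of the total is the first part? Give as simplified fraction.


Total parts = 9 + 14 = 23
First part fraction = 9/23
Simplify: 9/23 = 9/23

9/23


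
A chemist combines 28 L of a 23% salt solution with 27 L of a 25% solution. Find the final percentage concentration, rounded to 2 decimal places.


Solute in mixture 1 = 23% of 28 L = 28*23/100 = 161/25 L
Solute in mixture 2 = 25% of 27 L = 27*25/100 = 27/4 L
Total solute = 161/25 + 27/4 = 1319/100 L
Total volume = 28 + 27 = 55 L
Final concentration = 1319/100/55 * 100 = 23.98%

23.98


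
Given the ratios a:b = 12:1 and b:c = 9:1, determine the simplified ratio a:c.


Given a:b = 12:1 and b:c = 9:1
Make b consistent. Multiply first ratio by 9: a:b = 108:9
Multiply second ratio by 1: b:c = 9:1
Now b = 9 in both, so a:b:c = 108:9:1
Therefore a:c = 108:1
Simplify by GCD: a:c = 108:1

108:1


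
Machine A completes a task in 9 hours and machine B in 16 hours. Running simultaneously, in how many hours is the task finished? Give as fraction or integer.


Rate of A = 1/9 job per hour
Rate of B = 1/16 job per hour
Combined rate = 1/9 + 1/16
Find common denominator: (16 + 9)/(9*16) = 25/144
Combined rate = 25/144 job per hour
Time together = 1 / (25/144) = 144/25 hours

144/25


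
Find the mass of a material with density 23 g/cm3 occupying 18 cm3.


Using mass = density * volume
Density = 23 g/cm3
Volume = 18 cm3
Mass = 23 * 18
= 414 g

414


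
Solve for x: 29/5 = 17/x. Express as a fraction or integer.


Setting up: 29/5 = 17/x
Cross multiply: 29 * x = 5 * 17
29x = 85
x = 85/29
x = 85/29

85/29


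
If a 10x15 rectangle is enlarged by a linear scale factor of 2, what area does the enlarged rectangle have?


Original dimensions: 10 x 15
Enlargement factor = 2
New width = 10 * 2 = 20
New height = 15 * 2 = 30
New area = 20 * 30 = 600

600


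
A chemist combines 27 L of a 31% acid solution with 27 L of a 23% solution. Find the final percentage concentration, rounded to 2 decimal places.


Solute in mixture 1 = 31% of 27 L = 27*31/100 = 837/100 L
Solute in mixture 2 = 23% of 27 L = 27*23/100 = 621/100 L
Total solute = 837/100 + 621/100 = 729/50 L
Total volume = 27 + 27 = 54 L
Final concentration = 729/50/54 * 100 = 27.00%

27.00


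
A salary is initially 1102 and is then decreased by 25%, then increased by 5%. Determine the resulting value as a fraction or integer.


Start: 1102
Step 1: decrease by 25% => multiply by 75/100
  1102 * 75/100 = 1653/2
Step 2: increase by 5% => multiply by 105/100
  1653/2 * 105/100 = 34713/40
Final value = 34713/40

34713/40


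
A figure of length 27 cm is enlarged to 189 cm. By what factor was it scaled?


Original length = 27 cm
Scaled length = 189 cm
Scale factor = 189 / 27
= 7

7


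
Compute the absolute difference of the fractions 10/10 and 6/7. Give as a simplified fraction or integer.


Simplify: 10/10 = 1 and 6/7 = 6/7
Find common denominator: LCD = 7
Convert: 7/7 and 6/7
Difference = |7 - 6|/7 = 1/7
Simplified = 1/7

1/7


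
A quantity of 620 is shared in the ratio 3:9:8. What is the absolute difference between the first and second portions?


Total parts = 3 + 9 + 8 = 20
Value per part = 620 / 20 = 31
Shares: 3*31=93, 9*31=279, 8*31=248
First share = 93, second share = 279
Difference = |93 - 279| = 186

186


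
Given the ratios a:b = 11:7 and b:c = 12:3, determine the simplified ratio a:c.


Given a:b = 11:7 and b:c = 12:3
Make b consistent. Multiply first ratio by 12: a:b = 132:84
Multiply second ratio by 7: b:c = 84:21
Now b = 84 in both, so a:b:c = 132:84:21
Therefore a:c = 132:21
Simplify by GCD: a:c = 44:7

44:7


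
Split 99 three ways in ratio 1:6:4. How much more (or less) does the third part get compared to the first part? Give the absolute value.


Total parts = 1 + 6 + 4 = 11
Value per part = 99 / 11 = 9
Shares: 1*9=9, 6*9=54, 4*9=36
Third share = 36, first share = 9
Difference = |36 - 9| = 27

27


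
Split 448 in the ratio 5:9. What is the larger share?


Total parts = 5 + 9 = 14
Value per part = 448 / 14 = 32
First share = 5 * 32 = 160
Second share = 9 * 32 = 288
Larger share = 288

288


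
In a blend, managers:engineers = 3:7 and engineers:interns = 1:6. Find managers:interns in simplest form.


Given a:b = 3:7 and b:c = 1:6
Make b consistent. Multiply first ratio by 1: a:b = 3:7
Multiply second ratio by 7: b:c = 7:42
Now b = 7 in both, so a:b:c = 3:7:42
Therefore a:c = 3:42
Simplify by GCD: a:c = 1:14

1:14


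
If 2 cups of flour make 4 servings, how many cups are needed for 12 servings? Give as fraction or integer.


Original: 2 cups for 4 servings
Target servings = 12
Scaling factor = 12/4
New amount = 2 * 12/4
= 24/4
= 6 cups

6


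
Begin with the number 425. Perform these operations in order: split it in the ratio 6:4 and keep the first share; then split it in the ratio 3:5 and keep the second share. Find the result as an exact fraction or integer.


Start with 425.
Step 1: Split 6:4, first share = 425 * 6/10 = 255
Step 2: Split 3:5, second share = 255 * 5/8 = 1275/8
Final result = 1275/8

1275/8


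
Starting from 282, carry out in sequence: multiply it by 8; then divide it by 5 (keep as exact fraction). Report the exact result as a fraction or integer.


Start with 282.
Step 1: Multiply by 8: 282 * 8 = 2256
Step 2: Divide by 5: 2256 / 5 = 2256/5
Final result = 2256/5

2256/5


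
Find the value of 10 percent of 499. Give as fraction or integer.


Compute 10% of 499
Convert percentage: 10% = 10/100
Multiply: 499 * 10/100
= 4990/100
= 499/10

499/10


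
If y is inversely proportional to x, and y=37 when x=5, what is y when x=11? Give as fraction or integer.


Inverse proportion: y = k/x
Find k: k = 5 * 37 = 185
Compute y at x=11: y = 185/11
y = 185/11

185/11


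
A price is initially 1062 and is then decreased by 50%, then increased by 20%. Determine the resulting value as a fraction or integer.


Start: 1062
Step 1: decrease by 50% => multiply by 50/100
  1062 * 50/100 = 531
Step 2: increase by 20% => multiply by 120/100
  531 * 120/100 = 3186/5
Final value = 3186/5

3186/5


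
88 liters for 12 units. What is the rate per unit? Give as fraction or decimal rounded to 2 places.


Total liters = 88
Number of units = 12
Unit rate = 88 / 12
= 7.33 liters per unit

7.33


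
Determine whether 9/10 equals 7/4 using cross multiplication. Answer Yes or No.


Cross multiply to check 9/10 = 7/4
Left cross product: 9 * 4 = 36
Right cross product: 10 * 7 = 70
36 != 70
Not equal, so proportions differ => No

No


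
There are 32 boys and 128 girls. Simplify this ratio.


Find GCD(32, 128)
GCD = 32
Divide both by 32: 32/32 = 1, 128/32 = 4
Simplified ratio = 1:4

1:4


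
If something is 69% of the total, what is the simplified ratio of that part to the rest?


Part = 69%, Remainder = 31%
Ratio = 69:31
GCD(69, 31) = 1
Simplify: 69:31 = 69:31

69:31


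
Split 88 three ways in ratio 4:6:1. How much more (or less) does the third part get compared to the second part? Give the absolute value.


Total parts = 4 + 6 + 1 = 11
Value per part = 88 / 11 = 8
Shares: 4*8=32, 6*8=48, 1*8=8
Third share = 8, second share = 48
Difference = |8 - 48| = 40

40


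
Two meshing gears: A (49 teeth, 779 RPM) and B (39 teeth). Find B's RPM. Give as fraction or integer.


Gear ratio: teeth_A * RPM_A = teeth_B * RPM_B
49 * 779 = 39 * RPM_B
38171 = 39 * RPM_B
RPM_B = 38171 / 39
RPM_B = 38171/39

38171/39


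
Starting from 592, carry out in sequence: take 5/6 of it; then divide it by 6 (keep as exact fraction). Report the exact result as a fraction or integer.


Start with 592.
Step 1: Take 5/6: 592 * 5/6 = 1480/3
Step 2: Divide by 6: 1480/3 / 6 = 740/9
Final result = 740/9

740/9


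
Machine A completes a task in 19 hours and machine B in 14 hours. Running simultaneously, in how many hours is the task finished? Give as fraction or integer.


Rate of A = 1/19 job per hour
Rate of B = 1/14 job per hour
Combined rate = 1/19 + 1/14
Find common denominator: (14 + 19)/(19*14) = 33/266
Combined rate = 33/266 job per hour
Time together = 1 / (33/266) = 266/33 hours

266/33


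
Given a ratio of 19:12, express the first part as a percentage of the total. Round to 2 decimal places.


Total parts = 19 + 12 = 31
First part fraction = 19/31
Percentage = (19/31) * 100
= 0.612903 * 100
= 61.29%

61.29


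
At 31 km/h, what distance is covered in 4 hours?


Using distance = speed * time
Speed = 31 km/h
Time = 4 hours
Distance = 31 * 4
= 124 km

124


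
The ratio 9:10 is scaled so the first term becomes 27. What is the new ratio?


Original ratio: 9:10
First term target: 27
Scale factor = 27 / 9 = 3
Multiply second term: 10 * 3 = 30
Equivalent ratio = 27:30

27:30


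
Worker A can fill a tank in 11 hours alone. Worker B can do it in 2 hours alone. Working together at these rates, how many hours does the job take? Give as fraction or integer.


Rate of A = 1/11 job per hour
Rate of B = 1/2 job per hour
Combined rate = 1/11 + 1/2
Find common denominator: (2 + 11)/(11*2) = 13/22
Combined rate = 13/22 job per hour
Time together = 1 / (13/22) = 22/13 hours

22/13


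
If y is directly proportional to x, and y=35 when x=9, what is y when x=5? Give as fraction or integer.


Direct proportion: y = kx
Find k: k = 35/9 = 35/9
Compute y at x=5: y = 35/9 * 5
y = 175/9

175/9


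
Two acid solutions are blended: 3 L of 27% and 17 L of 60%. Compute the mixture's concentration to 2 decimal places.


Solute in mixture 1 = 27% of 3 L = 3*27/100 = 81/100 L
Solute in mixture 2 = 60% of 17 L = 17*60/100 = 51/5 L
Total solute = 81/100 + 51/5 = 1101/100 L
Total volume = 3 + 17 = 20 L
Final concentration = 1101/100/20 * 100 = 55.05%

55.05


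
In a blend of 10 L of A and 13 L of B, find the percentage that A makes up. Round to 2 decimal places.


Volume of A = 10 L
Volume of B = 13 L
Total volume = 10 + 13 = 23 L
Percentage of A = (10/23) * 100
= 43.48%

43.48


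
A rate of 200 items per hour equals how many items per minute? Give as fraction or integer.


Converting from per hour to per minute
Rate = 200 items per hour
Divide by 60: 200/60
= 10/3 items per minute

10/3


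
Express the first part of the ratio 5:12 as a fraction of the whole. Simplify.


Total parts = 5 + 12 = 17
First part fraction = 5/17
Simplify: 5/17 = 5/17

5/17


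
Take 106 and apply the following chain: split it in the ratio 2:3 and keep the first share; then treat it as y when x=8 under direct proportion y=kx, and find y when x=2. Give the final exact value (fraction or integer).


Start with 106.
Step 1: Split 2:3, first share = 106 * 2/5 = 212/5
Step 2: Direct prop: k = (212/5)/8; new y = k*2 = 212/5*2/8 = 53/5
Final result = 53/5

53/5


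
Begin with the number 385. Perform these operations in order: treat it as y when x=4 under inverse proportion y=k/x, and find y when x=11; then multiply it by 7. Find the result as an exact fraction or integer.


Start with 385.
Step 1: Inverse prop: k = (385)*4; new y = k/11 = 385*4/11 = 140
Step 2: Multiply by 7: 140 * 7 = 980
Final result = 980

980


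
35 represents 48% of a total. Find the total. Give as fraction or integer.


Given: 35 is 48% of the whole
Set up: 35 = 48/100 * whole
whole = 35 * 100 / 48
whole = 3500 / 48
whole = 875/12

875/12


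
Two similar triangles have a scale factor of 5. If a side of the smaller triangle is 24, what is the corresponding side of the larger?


Similar triangles have proportional sides
Scale factor = 5
Smaller side = 24
Corresponding larger side = 24 * 5
= 120

120


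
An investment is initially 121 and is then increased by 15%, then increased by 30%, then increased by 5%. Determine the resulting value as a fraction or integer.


Start: 121
Step 1: increase by 15% => multiply by 115/100
  121 * 115/100 = 2783/20
Step 2: increase by 30% => multiply by 130/100
  2783/20 * 130/100 = 36179/200
Step 3: increase by 5% => multiply by 105/100
  36179/200 * 105/100 = 759759/4000
Final value = 759759/4000

759759/4000


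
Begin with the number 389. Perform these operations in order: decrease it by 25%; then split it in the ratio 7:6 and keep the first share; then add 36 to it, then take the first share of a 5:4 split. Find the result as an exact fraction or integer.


Start with 389.
Step 1: Decrease by 25%: 389 * 75/100 = 1167/4
Step 2: Split 7:6, first share = 1167/4 * 7/13 = 8169/52
Step 3: Add 36: 8169/52+36=10041/52; split 5:4 first = 10041/52*5/9 = 16735/156
Final result = 16735/156

16735/156


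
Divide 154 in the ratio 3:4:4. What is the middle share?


Ratio = 3:4:4
Total parts = 3 + 4 + 4 = 11
Value per part = 154 / 11 = 14
First share = 3 * 14 = 42
Middle share = 4 * 14 = 56
Third share = 4 * 14 = 56

56


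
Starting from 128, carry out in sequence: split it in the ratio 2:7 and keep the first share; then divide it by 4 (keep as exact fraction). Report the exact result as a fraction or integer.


Start with 128.
Step 1: Split 2:7, first share = 128 * 2/9 = 256/9
Step 2: Divide by 4: 256/9 / 4 = 64/9
Final result = 64/9

64/9


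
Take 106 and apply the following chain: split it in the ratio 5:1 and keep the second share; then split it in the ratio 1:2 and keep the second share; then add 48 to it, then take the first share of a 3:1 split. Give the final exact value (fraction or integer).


Start with 106.
Step 1: Split 5:1, second share = 106 * 1/6 = 53/3
Step 2: Split 1:2, second share = 53/3 * 2/3 = 106/9
Step 3: Add 48: 106/9+48=538/9; split 3:1 first = 538/9*3/4 = 269/6
Final result = 269/6

269/6


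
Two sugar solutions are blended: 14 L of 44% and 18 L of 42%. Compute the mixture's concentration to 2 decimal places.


Solute in mixture 1 = 44% of 14 L = 14*44/100 = 154/25 L
Solute in mixture 2 = 42% of 18 L = 18*42/100 = 189/25 L
Total solute = 154/25 + 189/25 = 343/25 L
Total volume = 14 + 18 = 32 L
Final concentration = 343/25/32 * 100 = 42.88%

42.88


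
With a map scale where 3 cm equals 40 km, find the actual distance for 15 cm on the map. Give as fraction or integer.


Map scale: 3 cm = 40 km
Measured distance on map = 15 cm
Set up proportion: 15 * 40 / 3
= 600 / 3
= 200 km

200


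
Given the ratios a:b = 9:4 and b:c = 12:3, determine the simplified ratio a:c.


Given a:b = 9:4 and b:c = 12:3
Make b consistent. Multiply first ratio by 12: a:b = 108:48
Multiply second ratio by 4: b:c = 48:12
Now b = 48 in both, so a:b:c = 108:48:12
Therefore a:c = 108:12
Simplify by GCD: a:c = 9:1

9:1


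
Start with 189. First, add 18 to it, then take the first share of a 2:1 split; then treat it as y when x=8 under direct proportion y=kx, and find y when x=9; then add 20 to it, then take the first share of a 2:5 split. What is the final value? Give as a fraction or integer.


Start with 189.
Step 1: Add 18: 189+18=207; split 2:1 first = 207*2/3 = 138
Step 2: Direct prop: k = (138)/8; new y = k*9 = 138*9/8 = 621/4
Step 3: Add 20: 621/4+20=701/4; split 2:5 first = 701/4*2/7 = 701/14
Final result = 701/14

701/14


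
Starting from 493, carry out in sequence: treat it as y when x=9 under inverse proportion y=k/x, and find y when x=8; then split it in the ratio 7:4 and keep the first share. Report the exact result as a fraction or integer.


Start with 493.
Step 1: Inverse prop: k = (493)*9; new y = k/8 = 493*9/8 = 4437/8
Step 2: Split 7:4, first share = 4437/8 * 7/11 = 31059/88
Final result = 31059/88

31059/88


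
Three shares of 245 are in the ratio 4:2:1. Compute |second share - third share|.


Total parts = 4 + 2 + 1 = 7
Value per part = 245 / 7 = 35
Shares: 4*35=140, 2*35=70, 1*35=35
Second share = 70, third share = 35
Difference = |70 - 35| = 35

35


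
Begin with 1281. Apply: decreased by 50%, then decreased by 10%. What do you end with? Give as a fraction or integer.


Start: 1281
Step 1: decrease by 50% => multiply by 50/100
  1281 * 50/100 = 1281/2
Step 2: decrease by 10% => multiply by 90/100
  1281/2 * 90/100 = 11529/20
Final value = 11529/20

11529/20


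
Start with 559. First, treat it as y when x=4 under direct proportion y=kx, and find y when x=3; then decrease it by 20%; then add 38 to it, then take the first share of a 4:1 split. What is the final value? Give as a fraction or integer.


Start with 559.
Step 1: Direct prop: k = (559)/4; new y = k*3 = 559*3/4 = 1677/4
Step 2: Decrease by 20%: 1677/4 * 80/100 = 1677/5
Step 3: Add 38: 1677/5+38=1867/5; split 4:1 first = 1867/5*4/5 = 7468/25
Final result = 7468/25

7468/25


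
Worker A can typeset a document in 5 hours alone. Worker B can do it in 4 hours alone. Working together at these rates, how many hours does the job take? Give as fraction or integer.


Rate of A = 1/5 job per hour
Rate of B = 1/4 job per hour
Combined rate = 1/5 + 1/4
Find common denominator: (4 + 5)/(5*4) = 9/20
Combined rate = 9/20 job per hour
Time together = 1 / (9/20) = 20/9 hours

20/9


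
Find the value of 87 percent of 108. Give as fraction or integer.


Compute 87% of 108
Convert percentage: 87% = 87/100
Multiply: 108 * 87/100
= 9396/100
= 2349/25

2349/25


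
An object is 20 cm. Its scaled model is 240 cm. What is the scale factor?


Original length = 20 cm
Scaled length = 240 cm
Scale factor = 240 / 20
= 12

12


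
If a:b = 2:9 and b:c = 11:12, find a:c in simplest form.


Given a:b = 2:9 and b:c = 11:12
Make b consistent. Multiply first ratio by 11: a:b = 22:99
Multiply second ratio by 9: b:c = 99:108
Now b = 99 in both, so a:b:c = 22:99:108
Therefore a:c = 22:108
Simplify by GCD: a:c = 11:54

11:54


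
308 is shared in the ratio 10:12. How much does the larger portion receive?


Total parts = 10 + 12 = 22
Value per part = 308 / 22 = 14
First share = 10 * 14 = 140
Second share = 12 * 14 = 168
Larger share = 168

168


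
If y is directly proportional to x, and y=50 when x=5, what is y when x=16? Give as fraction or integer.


Direct proportion: y = kx
Find k: k = 50/5 = 10
Compute y at x=16: y = 10 * 16
y = 160

160


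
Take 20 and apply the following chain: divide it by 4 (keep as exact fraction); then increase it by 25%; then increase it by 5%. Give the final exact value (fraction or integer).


Start with 20.
Step 1: Divide by 4: 20 / 4 = 5
Step 2: Increase by 25%: 5 * 125/100 = 25/4
Step 3: Increase by 5%: 25/4 * 105/100 = 105/16
Final result = 105/16

105/16


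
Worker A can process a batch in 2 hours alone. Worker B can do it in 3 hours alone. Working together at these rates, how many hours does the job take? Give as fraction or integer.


Rate of A = 1/2 job per hour
Rate of B = 1/3 job per hour
Combined rate = 1/2 + 1/3
Find common denominator: (3 + 2)/(2*3) = 5/6
Combined rate = 5/6 job per hour
Time together = 1 / (5/6) = 6/5 hours

6/5


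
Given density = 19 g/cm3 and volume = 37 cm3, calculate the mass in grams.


Using mass = density * volume
Density = 19 g/cm3
Volume = 37 cm3
Mass = 19 * 37
= 703 g

703


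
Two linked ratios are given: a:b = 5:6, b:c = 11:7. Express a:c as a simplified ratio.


Given a:b = 5:6 and b:c = 11:7
Make b consistent. Multiply first ratio by 11: a:b = 55:66
Multiply second ratio by 6: b:c = 66:42
Now b = 66 in both, so a:b:c = 55:66:42
Therefore a:c = 55:42
Simplify by GCD: a:c = 55:42

55:42


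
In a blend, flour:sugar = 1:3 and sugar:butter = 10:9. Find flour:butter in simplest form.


Given a:b = 1:3 and b:c = 10:9
Make b consistent. Multiply first ratio by 10: a:b = 10:30
Multiply second ratio by 3: b:c = 30:27
Now b = 30 in both, so a:b:c = 10:30:27
Therefore a:c = 10:27
Simplify by GCD: a:c = 10:27

10:27


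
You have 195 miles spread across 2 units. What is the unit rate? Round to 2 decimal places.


Total miles = 195
Number of units = 2
Unit rate = 195 / 2
= 97.50 miles per unit

97.50


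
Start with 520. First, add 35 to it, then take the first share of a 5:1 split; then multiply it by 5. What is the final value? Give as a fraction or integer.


Start with 520.
Step 1: Add 35: 520+35=555; split 5:1 first = 555*5/6 = 925/2
Step 2: Multiply by 5: 925/2 * 5 = 4625/2
Final result = 4625/2

4625/2


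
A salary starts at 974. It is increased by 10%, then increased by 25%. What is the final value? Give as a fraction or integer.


Start: 974
Step 1: increase by 10% => multiply by 110/100
  974 * 110/100 = 5357/5
Step 2: increase by 25% => multiply by 125/100
  5357/5 * 125/100 = 5357/4
Final value = 5357/4

5357/4


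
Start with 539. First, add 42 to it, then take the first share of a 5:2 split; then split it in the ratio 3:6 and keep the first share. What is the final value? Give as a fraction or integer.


Start with 539.
Step 1: Add 42: 539+42=581; split 5:2 first = 581*5/7 = 415
Step 2: Split 3:6, first share = 415 * 3/9 = 415/3
Final result = 415/3

415/3


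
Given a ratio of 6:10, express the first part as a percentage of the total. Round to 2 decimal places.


Total parts = 6 + 10 = 16
First part fraction = 6/16
Percentage = (6/16) * 100
= 0.375 * 100
= 37.50%

37.50


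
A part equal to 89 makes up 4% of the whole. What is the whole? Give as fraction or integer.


Given: 89 is 4% of the whole
Set up: 89 = 4/100 * whole
whole = 89 * 100 / 4
whole = 8900 / 4
whole = 2225

2225


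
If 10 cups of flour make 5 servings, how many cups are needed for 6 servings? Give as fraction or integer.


Original: 10 cups for 5 servings
Target servings = 6
Scaling factor = 6/5
New amount = 10 * 6/5
= 60/5
= 12 cups

12


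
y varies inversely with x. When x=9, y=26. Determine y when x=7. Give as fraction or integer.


Inverse proportion: y = k/x
Find k: k = 9 * 26 = 234
Compute y at x=7: y = 234/7
y = 234/7

234/7


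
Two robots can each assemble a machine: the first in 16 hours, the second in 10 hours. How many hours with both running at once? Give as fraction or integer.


Rate of A = 1/16 job per hour
Rate of B = 1/10 job per hour
Combined rate = 1/16 + 1/10
Find common denominator: (10 + 16)/(16*10) = 26/160
Combined rate = 13/80 job per hour
Time together = 1 / (13/80) = 80/13 hours

80/13


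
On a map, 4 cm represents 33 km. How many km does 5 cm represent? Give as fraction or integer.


Map scale: 4 cm = 33 km
Measured distance on map = 5 cm
Set up proportion: 5 * 33 / 4
= 165 / 4
= 165/4 km

165/4


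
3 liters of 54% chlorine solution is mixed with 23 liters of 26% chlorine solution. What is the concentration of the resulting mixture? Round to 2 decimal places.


Solute in mixture 1 = 54% of 3 L = 3*54/100 = 81/50 L
Solute in mixture 2 = 26% of 23 L = 23*26/100 = 299/50 L
Total solute = 81/50 + 299/50 = 38/5 L
Total volume = 3 + 23 = 26 L
Final concentration = 38/5/26 * 100 = 29.23%

29.23


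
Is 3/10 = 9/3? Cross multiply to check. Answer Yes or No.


Cross multiply to check 3/10 = 9/3
Left cross product: 3 * 3 = 9
Right cross product: 10 * 9 = 90
9 != 90
Not equal, so proportions differ => No

No


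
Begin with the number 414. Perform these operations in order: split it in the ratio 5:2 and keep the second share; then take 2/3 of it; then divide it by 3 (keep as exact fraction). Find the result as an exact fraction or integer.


Start with 414.
Step 1: Split 5:2, second share = 414 * 2/7 = 828/7
Step 2: Take 2/3: 828/7 * 2/3 = 552/7
Step 3: Divide by 3: 552/7 / 3 = 184/7
Final result = 184/7

184/7


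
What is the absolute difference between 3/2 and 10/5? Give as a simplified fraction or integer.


Simplify: 3/2 = 3/2 and 10/5 = 2
Find common denominator: LCD = 2
Convert: 3/2 and 4/2
Difference = |3 - 4|/2 = 1/2
Simplified = 1/2

1/2


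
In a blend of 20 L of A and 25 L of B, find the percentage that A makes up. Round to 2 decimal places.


Volume of A = 20 L
Volume of B = 25 L
Total volume = 20 + 25 = 45 L
Percentage of A = (20/45) * 100
= 44.44%

44.44


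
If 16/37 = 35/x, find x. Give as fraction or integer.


Setting up: 16/37 = 35/x
Cross multiply: 16 * x = 37 * 35
16x = 1295
x = 1295/16
x = 1295/16

1295/16


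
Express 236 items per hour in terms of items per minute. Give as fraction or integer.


Converting from per hour to per minute
Rate = 236 items per hour
Divide by 60: 236/60
= 59/15 items per minute

59/15


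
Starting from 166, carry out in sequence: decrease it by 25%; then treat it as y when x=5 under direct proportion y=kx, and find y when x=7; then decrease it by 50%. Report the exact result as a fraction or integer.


Start with 166.
Step 1: Decrease by 25%: 166 * 75/100 = 249/2
Step 2: Direct prop: k = (249/2)/5; new y = k*7 = 249/2*7/5 = 1743/10
Step 3: Decrease by 50%: 1743/10 * 50/100 = 1743/20
Final result = 1743/20

1743/20


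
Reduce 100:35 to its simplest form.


Find GCD(100, 35)
GCD = 5
Divide both by 5: 100/5 = 20, 35/5 = 7
Simplified ratio = 20:7

20:7


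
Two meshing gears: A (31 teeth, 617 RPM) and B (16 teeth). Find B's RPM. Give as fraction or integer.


Gear ratio: teeth_A * RPM_A = teeth_B * RPM_B
31 * 617 = 16 * RPM_B
19127 = 16 * RPM_B
RPM_B = 19127 / 16
RPM_B = 19127/16

19127/16


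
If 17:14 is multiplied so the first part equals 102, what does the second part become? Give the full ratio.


Original ratio: 17:14
First term target: 102
Scale factor = 102 / 17 = 6
Multiply second term: 14 * 6 = 84
Equivalent ratio = 102:84

102:84


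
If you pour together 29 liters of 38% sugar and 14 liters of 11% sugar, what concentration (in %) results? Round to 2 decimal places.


Solute in mixture 1 = 38% of 29 L = 29*38/100 = 551/50 L
Solute in mixture 2 = 11% of 14 L = 14*11/100 = 77/50 L
Total solute = 551/50 + 77/50 = 314/25 L
Total volume = 29 + 14 = 43 L
Final concentration = 314/25/43 * 100 = 29.21%

29.21


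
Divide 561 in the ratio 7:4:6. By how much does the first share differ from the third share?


Total parts = 7 + 4 + 6 = 17
Value per part = 561 / 17 = 33
Shares: 7*33=231, 4*33=132, 6*33=198
First share = 231, third share = 198
Difference = |231 - 198| = 33

33


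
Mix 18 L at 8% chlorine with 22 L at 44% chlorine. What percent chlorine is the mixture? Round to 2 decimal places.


Solute in mixture 1 = 8% of 18 L = 18*8/100 = 36/25 L
Solute in mixture 2 = 44% of 22 L = 22*44/100 = 242/25 L
Total solute = 36/25 + 242/25 = 278/25 L
Total volume = 18 + 22 = 40 L
Final concentration = 278/25/40 * 100 = 27.80%

27.80


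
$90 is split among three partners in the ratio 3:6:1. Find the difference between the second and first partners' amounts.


Total parts = 3 + 6 + 1 = 10
Value per part = 90 / 10 = 9
Shares: 3*9=27, 6*9=54, 1*9=9
Second share = 54, first share = 27
Difference = |54 - 27| = 27

27


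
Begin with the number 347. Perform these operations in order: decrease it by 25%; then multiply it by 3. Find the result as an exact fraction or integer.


Start with 347.
Step 1: Decrease by 25%: 347 * 75/100 = 1041/4
Step 2: Multiply by 3: 1041/4 * 3 = 3123/4
Final result = 3123/4

3123/4


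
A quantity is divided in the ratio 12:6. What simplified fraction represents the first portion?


Total parts = 12 + 6 = 18
First part fraction = 12/18
Simplify: 12/18 = 2/3

2/3


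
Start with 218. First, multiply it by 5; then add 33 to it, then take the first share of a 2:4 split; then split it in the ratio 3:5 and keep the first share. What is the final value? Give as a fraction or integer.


Start with 218.
Step 1: Multiply by 5: 218 * 5 = 1090
Step 2: Add 33: 1090+33=1123; split 2:4 first = 1123*2/6 = 1123/3
Step 3: Split 3:5, first share = 1123/3 * 3/8 = 1123/8
Final result = 1123/8

1123/8


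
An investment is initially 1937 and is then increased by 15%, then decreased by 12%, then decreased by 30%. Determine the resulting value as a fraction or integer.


Start: 1937
Step 1: increase by 15% => multiply by 115/100
  1937 * 115/100 = 44551/20
Step 2: decrease by 12% => multiply by 88/100
  44551/20 * 88/100 = 490061/250
Step 3: decrease by 30% => multiply by 70/100
  490061/250 * 70/100 = 3430427/2500
Final value = 3430427/2500

3430427/2500


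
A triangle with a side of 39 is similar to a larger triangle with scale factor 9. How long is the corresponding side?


Similar triangles have proportional sides
Scale factor = 9
Smaller side = 39
Corresponding larger side = 39 * 9
= 351

351


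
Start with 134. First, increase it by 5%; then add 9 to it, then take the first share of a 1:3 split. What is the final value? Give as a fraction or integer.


Start with 134.
Step 1: Increase by 5%: 134 * 105/100 = 1407/10
Step 2: Add 9: 1407/10+9=1497/10; split 1:3 first = 1497/10*1/4 = 1497/40
Final result = 1497/40

1497/40


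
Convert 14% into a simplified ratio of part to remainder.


Part = 14%, Remainder = 86%
Ratio = 14:86
GCD(14, 86) = 2
Simplify: 7:43 = 7:43

7:43


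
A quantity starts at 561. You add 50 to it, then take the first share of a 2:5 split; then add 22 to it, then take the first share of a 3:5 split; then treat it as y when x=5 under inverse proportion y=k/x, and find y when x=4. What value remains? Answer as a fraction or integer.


Start with 561.
Step 1: Add 50: 561+50=611; split 2:5 first = 611*2/7 = 1222/7
Step 2: Add 22: 1222/7+22=1376/7; split 3:5 first = 1376/7*3/8 = 516/7
Step 3: Inverse prop: k = (516/7)*5; new y = k/4 = 516/7*5/4 = 645/7
Final result = 645/7

645/7


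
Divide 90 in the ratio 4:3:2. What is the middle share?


Ratio = 4:3:2
Total parts = 4 + 3 + 2 = 9
Value per part = 90 / 9 = 10
First share = 4 * 10 = 40
Middle share = 3 * 10 = 30
Third share = 2 * 10 = 20

30


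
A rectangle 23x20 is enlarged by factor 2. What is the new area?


Original dimensions: 23 x 20
Enlargement factor = 2
New width = 23 * 2 = 46
New height = 20 * 2 = 40
New area = 46 * 40 = 1840

1840


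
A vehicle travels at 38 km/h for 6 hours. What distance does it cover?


Using distance = speed * time
Speed = 38 km/h
Time = 6 hours
Distance = 38 * 6
= 228 km

228


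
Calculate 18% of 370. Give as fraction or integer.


Compute 18% of 370
Convert percentage: 18% = 18/100
Multiply: 370 * 18/100
= 6660/100
= 333/5

333/5


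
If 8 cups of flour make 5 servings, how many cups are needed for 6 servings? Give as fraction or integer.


Original: 8 cups for 5 servings
Target servings = 6
Scaling factor = 6/5
New amount = 8 * 6/5
= 48/5
= 48/5 cups

48/5


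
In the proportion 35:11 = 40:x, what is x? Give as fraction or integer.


Setting up: 35/11 = 40/x
Cross multiply: 35 * x = 11 * 40
35x = 440
x = 440/35
x = 88/7

88/7


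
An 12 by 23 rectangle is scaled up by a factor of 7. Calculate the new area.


Original dimensions: 12 x 23
Enlargement factor = 7
New width = 12 * 7 = 84
New height = 23 * 7 = 161
New area = 84 * 161 = 13524

13524


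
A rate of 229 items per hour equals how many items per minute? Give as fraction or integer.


Converting from per hour to per minute
Rate = 229 items per hour
Divide by 60: 229/60
= 229/60 items per minute

229/60


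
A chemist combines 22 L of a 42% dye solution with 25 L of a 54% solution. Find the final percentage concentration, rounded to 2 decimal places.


Solute in mixture 1 = 42% of 22 L = 22*42/100 = 231/25 L
Solute in mixture 2 = 54% of 25 L = 25*54/100 = 27/2 L
Total solute = 231/25 + 27/2 = 1137/50 L
Total volume = 22 + 25 = 47 L
Final concentration = 1137/50/47 * 100 = 48.38%

48.38


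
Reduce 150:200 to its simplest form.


Find GCD(150, 200)
GCD = 50
Divide both by 50: 150/50 = 3, 200/50 = 4
Simplified ratio = 3:4

3:4


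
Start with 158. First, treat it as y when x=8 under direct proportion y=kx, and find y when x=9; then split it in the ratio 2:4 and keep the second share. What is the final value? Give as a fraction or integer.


Start with 158.
Step 1: Direct prop: k = (158)/8; new y = k*9 = 158*9/8 = 711/4
Step 2: Split 2:4, second share = 711/4 * 4/6 = 237/2
Final result = 237/2

237/2


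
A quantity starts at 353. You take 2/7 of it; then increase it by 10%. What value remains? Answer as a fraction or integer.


Start with 353.
Step 1: Take 2/7: 353 * 2/7 = 706/7
Step 2: Increase by 10%: 706/7 * 110/100 = 3883/35
Final result = 3883/35

3883/35


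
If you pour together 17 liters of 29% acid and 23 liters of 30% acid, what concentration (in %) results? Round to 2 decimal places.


Solute in mixture 1 = 29% of 17 L = 17*29/100 = 493/100 L
Solute in mixture 2 = 30% of 23 L = 23*30/100 = 69/10 L
Total solute = 493/100 + 69/10 = 1183/100 L
Total volume = 17 + 23 = 40 L
Final concentration = 1183/100/40 * 100 = 29.58%

29.58


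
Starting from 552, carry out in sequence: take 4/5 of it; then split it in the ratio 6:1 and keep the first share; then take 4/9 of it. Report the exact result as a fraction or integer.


Start with 552.
Step 1: Take 4/5: 552 * 4/5 = 2208/5
Step 2: Split 6:1, first share = 2208/5 * 6/7 = 13248/35
Step 3: Take 4/9: 13248/35 * 4/9 = 5888/35
Final result = 5888/35

5888/35


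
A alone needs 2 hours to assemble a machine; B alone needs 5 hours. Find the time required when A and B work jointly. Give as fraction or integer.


Rate of A = 1/2 job per hour
Rate of B = 1/5 job per hour
Combined rate = 1/2 + 1/5
Find common denominator: (5 + 2)/(2*5) = 7/10
Combined rate = 7/10 job per hour
Time together = 1 / (7/10) = 10/7 hours

10/7


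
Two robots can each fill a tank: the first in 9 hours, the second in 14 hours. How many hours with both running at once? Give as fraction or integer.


Rate of A = 1/9 job per hour
Rate of B = 1/14 job per hour
Combined rate = 1/9 + 1/14
Find common denominator: (14 + 9)/(9*14) = 23/126
Combined rate = 23/126 job per hour
Time together = 1 / (23/126) = 126/23 hours

126/23


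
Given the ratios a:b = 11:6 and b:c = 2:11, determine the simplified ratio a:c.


Given a:b = 11:6 and b:c = 2:11
Make b consistent. Multiply first ratio by 2: a:b = 22:12
Multiply second ratio by 6: b:c = 12:66
Now b = 12 in both, so a:b:c = 22:12:66
Therefore a:c = 22:66
Simplify by GCD: a:c = 1:3

1:3


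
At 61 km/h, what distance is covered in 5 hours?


Using distance = speed * time
Speed = 61 km/h
Time = 5 hours
Distance = 61 * 5
= 305 km

305


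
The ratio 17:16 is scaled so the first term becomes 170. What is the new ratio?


Original ratio: 17:16
First term target: 170
Scale factor = 170 / 17 = 10
Multiply second term: 16 * 10 = 160
Equivalent ratio = 170:160

170:160
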